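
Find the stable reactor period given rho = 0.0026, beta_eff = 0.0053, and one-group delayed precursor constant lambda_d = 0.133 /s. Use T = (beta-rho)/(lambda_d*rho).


T = (beta - rho) / (lambda_d * rho)
T = (0.0053 - 0.0026) / (0.133 * 0.0026)
T = 7.8080 s

7.8080


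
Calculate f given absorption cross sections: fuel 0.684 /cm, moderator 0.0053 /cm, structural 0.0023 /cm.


f = Sigma_a_fuel / (Sigma_a_fuel + Sigma_a_mod + Sigma_a_other)
f = 0.684 / (0.684 + 0.0053 + 0.0023)
f = 0.98901

0.98901


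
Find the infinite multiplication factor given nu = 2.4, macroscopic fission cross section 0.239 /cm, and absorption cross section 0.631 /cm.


k_inf = nu * Sigma_f / Sigma_a
k_inf = 2.4 * 0.239 / 0.631
k_inf = 0.90903

0.90903


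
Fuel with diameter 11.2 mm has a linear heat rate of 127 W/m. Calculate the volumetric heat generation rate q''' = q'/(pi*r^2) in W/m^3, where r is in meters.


r = D / 2 / 1000 = 11.2 / 2 / 1000 = 0.0056 m
q''' = q' / (pi * r^2)
q''' = 127 / (pi * 0.0056^2)
q''' = 1.2891e+06 W/m^3

1.2891e+06


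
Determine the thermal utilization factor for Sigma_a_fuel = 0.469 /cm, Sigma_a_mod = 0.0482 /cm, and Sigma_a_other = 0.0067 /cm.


f = Sigma_a_fuel / (Sigma_a_fuel + Sigma_a_mod + Sigma_a_other)
f = 0.469 / (0.469 + 0.0482 + 0.0067)
f = 0.89521

0.89521


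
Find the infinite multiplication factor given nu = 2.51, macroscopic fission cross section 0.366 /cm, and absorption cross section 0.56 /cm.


k_inf = nu * Sigma_f / Sigma_a
k_inf = 2.51 * 0.366 / 0.56
k_inf = 1.6405

1.6405


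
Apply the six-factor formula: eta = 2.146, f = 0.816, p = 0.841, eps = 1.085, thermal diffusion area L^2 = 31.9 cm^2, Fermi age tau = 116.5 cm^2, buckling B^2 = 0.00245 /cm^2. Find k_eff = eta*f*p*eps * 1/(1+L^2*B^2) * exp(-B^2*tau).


k_inf = eta*f*p*eps = 2.146*0.816*0.841*1.085 = 1.597885
P_TNL = 1/(1 + L^2*B^2) = 1/(1 + 31.9*0.00245) = 0.9275104
P_FNL = exp(-B^2*tau) = exp(-0.00245*116.5) = 0.7516947
k_eff = k_inf * P_TNL * P_FNL = 1.597885 * 0.9275104 * 0.7516947
k_eff = 1.1141

1.1141


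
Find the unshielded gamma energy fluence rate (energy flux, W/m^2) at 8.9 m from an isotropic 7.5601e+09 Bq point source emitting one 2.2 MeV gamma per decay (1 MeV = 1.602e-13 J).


psi = A * E * 1.602e-13 / (4*pi*r^2)
psi = 7.5601e+09 * 2.2 * 1.602e-13 / (4*pi*8.9^2)
psi = 2.6768e-06 W/m^2

2.6768e-06


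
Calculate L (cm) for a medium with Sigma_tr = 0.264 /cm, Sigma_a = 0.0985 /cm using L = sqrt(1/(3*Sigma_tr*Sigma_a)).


D = 1 / (3 * Sigma_tr) = 1 / (3 * 0.264) = 1.262626 cm
L = sqrt(D / Sigma_a)
L = sqrt(1.262626 / 0.0985)
L = 3.5803 cm

3.5803


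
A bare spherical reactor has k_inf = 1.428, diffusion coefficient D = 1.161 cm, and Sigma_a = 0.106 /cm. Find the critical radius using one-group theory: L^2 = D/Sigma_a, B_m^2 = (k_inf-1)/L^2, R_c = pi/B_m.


L^2 = D / Sigma_a = 1.161 / 0.106 = 10.95283 cm^2
B_m^2 = (k_inf - 1) / L^2 = (1.428 - 1) / 10.95283 = 0.03907666 /cm^2
For a bare sphere: B_g = pi/R, so R_c = pi / sqrt(B_m^2)
R_c = pi / sqrt(0.03907666) = 15.892 cm

15.892


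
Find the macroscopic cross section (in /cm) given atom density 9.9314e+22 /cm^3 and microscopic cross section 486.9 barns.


Sigma = N * sigma_barns * 1e-24
Sigma = 9.9314e+22 * 486.9 * 1e-24
Sigma = 48.356 /cm

48.356


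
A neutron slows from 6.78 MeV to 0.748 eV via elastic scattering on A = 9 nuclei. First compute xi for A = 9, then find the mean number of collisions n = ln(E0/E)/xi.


xi = 1 + (A-1)^2/(2A)*ln((A-1)/(A+1)) = 0.2066007 (for A = 9)
n = ln(E0/E) / xi
n = ln(6.78e6 / 0.748) / 0.2066007
n = ln(9.064171e+06) / 0.2066007 = 77.540

77.540


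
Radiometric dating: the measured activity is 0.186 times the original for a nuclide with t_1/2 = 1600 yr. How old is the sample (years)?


lambda = ln(2) / t_half = ln(2) / 1600 = 4.332170e-04 /yr
t = -ln(A/A0) / lambda
t = -ln(0.186) / 4.332170e-04
t = 3882.6 yr

3882.6


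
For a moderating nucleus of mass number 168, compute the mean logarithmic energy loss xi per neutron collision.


xi = 1 + (A-1)^2/(2A) * ln((A-1)/(A+1))
xi = 1 + (168-1)^2/(2*168) * ln((168-1)/(168 +1))
xi = 0.011858

0.011858


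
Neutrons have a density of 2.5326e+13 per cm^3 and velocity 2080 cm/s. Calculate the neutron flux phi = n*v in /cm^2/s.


phi = n * v
phi = 2.5326e+13 * 2080
phi = 5.2678e+16 /cm^2/s

5.2678e+16


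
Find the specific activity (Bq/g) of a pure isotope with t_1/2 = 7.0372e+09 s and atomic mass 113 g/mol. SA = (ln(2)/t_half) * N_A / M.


lambda = ln(2) / t_half = ln(2) / 7.0372e+09 = 9.849758e-11 /s
SA = lambda * N_A / M
SA = 9.849758e-11 * 6.022e23 / 113
SA = 5.2491e+11 Bq/g

5.2491e+11


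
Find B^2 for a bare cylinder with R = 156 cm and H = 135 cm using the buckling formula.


B^2 = (2.405/R)^2 + (pi/H)^2
B^2 = (2.405/156)^2 + (pi/135)^2
B^2 = 7.7922e-04 /cm^2

7.7922e-04


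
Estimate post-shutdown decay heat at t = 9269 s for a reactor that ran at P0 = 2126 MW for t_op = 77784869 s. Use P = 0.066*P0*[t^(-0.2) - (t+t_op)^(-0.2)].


P/P0 = 0.066 * [t^(-0.2) - (t + t_op)^(-0.2)]
P/P0 = 0.066 * [9269^(-0.2) - (9269 + 77784869)^(-0.2)]
P/P0 = 0.066 * [0.1609138 - 0.02641257] = 0.008877081
P = 2126 * 0.008877081 = 18.873 MW

18.873


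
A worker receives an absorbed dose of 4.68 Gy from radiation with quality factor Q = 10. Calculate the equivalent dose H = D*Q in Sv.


H = D * Q
H = 4.68 * 10
H = 46.800 Sv

46.800


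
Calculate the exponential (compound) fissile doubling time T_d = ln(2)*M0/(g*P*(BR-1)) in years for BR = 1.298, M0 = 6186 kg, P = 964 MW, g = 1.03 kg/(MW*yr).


Breeding gain G = BR - 1 = 1.298 - 1 = 0.298
Fissile production rate = g * P * G = 1.03 * 964 * 0.298 = 295.89016 kg/yr
T_d = ln(2) * M0 / (g * P * G)
T_d = ln(2) * 6186 / 295.89016 = 14.491 yr

14.491


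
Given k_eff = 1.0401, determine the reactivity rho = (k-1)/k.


rho = (k_eff - 1) / k_eff
rho = (1.0401 - 1) / 1.0401
rho = 0.038554

0.038554


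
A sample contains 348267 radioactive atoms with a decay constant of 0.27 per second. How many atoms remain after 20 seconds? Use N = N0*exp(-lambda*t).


N = N0 * exp(-lambda * t)
N = 348267 * exp(-0.27 * 20)
N = 1573.0

1573.0


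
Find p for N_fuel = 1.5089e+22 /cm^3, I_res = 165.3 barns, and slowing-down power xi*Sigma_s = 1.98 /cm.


p = exp(-N * I * 1e-24 / (xi*Sigma_s))
p = exp(-1.5089e+22 * 165.3 * 1e-24 / 1.98)
p = 0.28374

0.28374


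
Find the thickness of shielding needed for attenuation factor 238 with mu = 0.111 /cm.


x = ln(factor) / mu
x = ln(238) / 0.111
x = 49.300 cm

49.300


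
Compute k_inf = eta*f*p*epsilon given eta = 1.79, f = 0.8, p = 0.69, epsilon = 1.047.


k_inf = eta * f * p * epsilon
k_inf = 1.79 * 0.8 * 0.69 * 1.047
k_inf = 1.0345

1.0345


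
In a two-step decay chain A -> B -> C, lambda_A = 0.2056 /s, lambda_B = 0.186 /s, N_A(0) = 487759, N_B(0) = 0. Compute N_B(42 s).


N_B(t) = lambda_A * N_A0 / (lambda_B - lambda_A) * [exp(-lambda_A*t) - exp(-lambda_B*t)]
exp(-0.2056*42) = 1.777380e-04; exp(-0.186*42) = 4.048475e-04
N_B = 0.2056 * 487759 / (0.186 - 0.2056) * (1.777380e-04 - 4.048475e-04)
N_B = 1162.0

1162.0


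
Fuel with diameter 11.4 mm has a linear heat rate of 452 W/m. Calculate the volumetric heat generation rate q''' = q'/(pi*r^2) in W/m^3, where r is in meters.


r = D / 2 / 1000 = 11.4 / 2 / 1000 = 0.0057 m
q''' = q' / (pi * r^2)
q''' = 452 / (pi * 0.0057^2)
q''' = 4.4283e+06 W/m^3

4.4283e+06


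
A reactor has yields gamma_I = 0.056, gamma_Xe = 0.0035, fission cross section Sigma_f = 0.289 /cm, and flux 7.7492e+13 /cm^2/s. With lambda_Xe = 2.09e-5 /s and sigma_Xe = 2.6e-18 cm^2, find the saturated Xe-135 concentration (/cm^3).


Xe_eq = (gamma_I + gamma_Xe) * Sigma_f * phi / (lambda_Xe + sigma_Xe * phi)
Numerator = (0.056 + 0.0035) * 0.289 * 7.7492e+13 = 1.332514e+12
Denominator = 2.09e-5 + 2.6e-18 * 7.7492e+13 = 2.223792e-04
Xe_eq = 1.332514e+12 / 2.223792e-04 = 5.9921e+15 /cm^3

5.9921e+15


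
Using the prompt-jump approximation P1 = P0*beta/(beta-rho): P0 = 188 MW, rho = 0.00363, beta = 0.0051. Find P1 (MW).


P1/P0 = beta / (beta - rho)
P1/P0 = 0.0051 / (0.0051 - 0.00363) = 3.469388
P1 = 188 * 3.469388 = 652.24 MW

652.24


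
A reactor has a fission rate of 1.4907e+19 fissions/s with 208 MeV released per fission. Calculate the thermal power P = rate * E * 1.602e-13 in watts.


P = fission_rate * E_MeV * 1.602e-13
P = 1.4907e+19 * 208 * 1.602e-13
P = 4.9673e+08 W

4.9673e+08


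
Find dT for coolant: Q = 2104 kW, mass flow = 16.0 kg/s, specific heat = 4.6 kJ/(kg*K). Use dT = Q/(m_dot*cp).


dT = Q / (m_dot * cp)
dT = 2104 / (16.0 * 4.6)
dT = 28.587 C

28.587


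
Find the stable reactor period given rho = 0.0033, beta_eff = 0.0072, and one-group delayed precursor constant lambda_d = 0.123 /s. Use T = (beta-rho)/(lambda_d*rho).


T = (beta - rho) / (lambda_d * rho)
T = (0.0072 - 0.0033) / (0.123 * 0.0033)
T = 9.6083 s

9.6083


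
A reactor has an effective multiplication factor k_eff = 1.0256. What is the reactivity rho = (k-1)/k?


rho = (k_eff - 1) / k_eff
rho = (1.0256 - 1) / 1.0256
rho = 0.024961

0.024961


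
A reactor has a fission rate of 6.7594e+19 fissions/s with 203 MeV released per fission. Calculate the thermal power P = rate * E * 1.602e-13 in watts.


P = fission_rate * E_MeV * 1.602e-13
P = 6.7594e+19 * 203 * 1.602e-13
P = 2.1982e+09 W

2.1982e+09


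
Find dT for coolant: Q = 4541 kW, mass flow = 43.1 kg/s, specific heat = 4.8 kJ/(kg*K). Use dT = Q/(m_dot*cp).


dT = Q / (m_dot * cp)
dT = 4541 / (43.1 * 4.8)
dT = 21.950 C

21.950


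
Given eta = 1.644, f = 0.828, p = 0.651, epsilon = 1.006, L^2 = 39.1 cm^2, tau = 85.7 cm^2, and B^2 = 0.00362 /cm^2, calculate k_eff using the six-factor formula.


k_inf = eta*f*p*eps = 1.644*0.828*0.651*1.006 = 0.8914790
P_TNL = 1/(1 + L^2*B^2) = 1/(1 + 39.1*0.00362) = 0.8760081
P_FNL = exp(-B^2*tau) = exp(-0.00362*85.7) = 0.7332753
k_eff = k_inf * P_TNL * P_FNL = 0.8914790 * 0.8760081 * 0.7332753
k_eff = 0.57265

0.57265


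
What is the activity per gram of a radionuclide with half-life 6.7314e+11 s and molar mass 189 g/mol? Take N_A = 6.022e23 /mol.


lambda = ln(2) / t_half = ln(2) / 6.7314e+11 = 1.029722e-12 /s
SA = lambda * N_A / M
SA = 1.029722e-12 * 6.022e23 / 189
SA = 3.2809e+09 Bq/g

3.2809e+09


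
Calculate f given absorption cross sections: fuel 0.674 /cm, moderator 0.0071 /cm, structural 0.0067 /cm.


f = Sigma_a_fuel / (Sigma_a_fuel + Sigma_a_mod + Sigma_a_other)
f = 0.674 / (0.674 + 0.0071 + 0.0067)
f = 0.97994

0.97994


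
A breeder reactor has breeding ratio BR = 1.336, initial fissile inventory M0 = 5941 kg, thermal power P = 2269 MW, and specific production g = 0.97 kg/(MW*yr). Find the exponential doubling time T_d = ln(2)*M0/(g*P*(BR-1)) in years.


Breeding gain G = BR - 1 = 1.336 - 1 = 0.336
Fissile production rate = g * P * G = 0.97 * 2269 * 0.336 = 739.51248 kg/yr
T_d = ln(2) * M0 / (g * P * G)
T_d = ln(2) * 5941 / 739.51248 = 5.5685 yr

5.5685


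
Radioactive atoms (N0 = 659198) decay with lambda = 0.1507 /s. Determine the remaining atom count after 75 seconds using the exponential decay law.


N = N0 * exp(-lambda * t)
N = 659198 * exp(-0.1507 * 75)
N = 8.1358

8.1358


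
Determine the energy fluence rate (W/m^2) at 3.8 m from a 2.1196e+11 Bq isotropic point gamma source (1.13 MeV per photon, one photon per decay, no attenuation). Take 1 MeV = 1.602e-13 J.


psi = A * E * 1.602e-13 / (4*pi*r^2)
psi = 2.1196e+11 * 1.13 * 1.602e-13 / (4*pi*3.8^2)
psi = 2.1145e-04 W/m^2

2.1145e-04


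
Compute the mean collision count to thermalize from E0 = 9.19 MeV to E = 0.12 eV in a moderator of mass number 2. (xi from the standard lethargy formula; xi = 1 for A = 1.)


xi = 1 + (A-1)^2/(2A)*ln((A-1)/(A+1)) = 0.7253469 (for A = 2)
n = ln(E0/E) / xi
n = ln(9.19e6 / 0.12) / 0.7253469
n = ln(7.658333e+07) / 0.7253469 = 25.028

25.028


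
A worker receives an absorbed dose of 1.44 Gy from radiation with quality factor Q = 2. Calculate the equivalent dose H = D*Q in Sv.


H = D * Q
H = 1.44 * 2
H = 2.8800 Sv

2.8800


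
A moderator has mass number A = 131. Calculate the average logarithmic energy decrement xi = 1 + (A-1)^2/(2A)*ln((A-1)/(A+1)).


xi = 1 + (A-1)^2/(2A) * ln((A-1)/(A+1))
xi = 1 + (131-1)^2/(2*131) * ln((131-1)/(131 +1))
xi = 0.015190

0.015190


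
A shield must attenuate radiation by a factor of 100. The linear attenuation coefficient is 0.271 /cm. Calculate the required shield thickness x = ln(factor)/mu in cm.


x = ln(factor) / mu
x = ln(100) / 0.271
x = 16.993 cm

16.993


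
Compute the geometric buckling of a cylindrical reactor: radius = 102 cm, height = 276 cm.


B^2 = (2.405/R)^2 + (pi/H)^2
B^2 = (2.405/102)^2 + (pi/276)^2
B^2 = 6.8551e-04 /cm^2

6.8551e-04


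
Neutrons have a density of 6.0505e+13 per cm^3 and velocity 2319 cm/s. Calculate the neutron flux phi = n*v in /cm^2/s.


phi = n * v
phi = 6.0505e+13 * 2319
phi = 1.4031e+17 /cm^2/s

1.4031e+17


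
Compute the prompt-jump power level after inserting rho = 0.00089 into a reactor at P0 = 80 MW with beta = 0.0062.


P1/P0 = beta / (beta - rho)
P1/P0 = 0.0062 / (0.0062 - 0.00089) = 1.167608
P1 = 80 * 1.167608 = 93.409 MW

93.409


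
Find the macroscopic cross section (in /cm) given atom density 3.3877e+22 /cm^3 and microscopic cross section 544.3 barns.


Sigma = N * sigma_barns * 1e-24
Sigma = 3.3877e+22 * 544.3 * 1e-24
Sigma = 18.439 /cm

18.439


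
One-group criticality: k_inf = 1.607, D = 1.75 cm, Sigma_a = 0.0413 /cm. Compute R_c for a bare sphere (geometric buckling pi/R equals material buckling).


L^2 = D / Sigma_a = 1.75 / 0.0413 = 42.37288 cm^2
B_m^2 = (k_inf - 1) / L^2 = (1.607 - 1) / 42.37288 = 0.01432520 /cm^2
For a bare sphere: B_g = pi/R, so R_c = pi / sqrt(B_m^2)
R_c = pi / sqrt(0.01432520) = 26.248 cm

26.248


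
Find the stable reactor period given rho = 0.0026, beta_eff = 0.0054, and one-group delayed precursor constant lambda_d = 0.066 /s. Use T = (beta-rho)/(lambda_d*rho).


T = (beta - rho) / (lambda_d * rho)
T = (0.0054 - 0.0026) / (0.066 * 0.0026)
T = 16.317 s

16.317


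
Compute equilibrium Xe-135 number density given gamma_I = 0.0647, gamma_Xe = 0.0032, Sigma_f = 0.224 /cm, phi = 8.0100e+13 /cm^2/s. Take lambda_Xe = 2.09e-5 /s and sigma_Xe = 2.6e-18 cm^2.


Xe_eq = (gamma_I + gamma_Xe) * Sigma_f * phi / (lambda_Xe + sigma_Xe * phi)
Numerator = (0.0647 + 0.0032) * 0.224 * 8.0100e+13 = 1.218289e+12
Denominator = 2.09e-5 + 2.6e-18 * 8.0100e+13 = 2.291600e-04
Xe_eq = 1.218289e+12 / 2.291600e-04 = 5.3163e+15 /cm^3

5.3163e+15


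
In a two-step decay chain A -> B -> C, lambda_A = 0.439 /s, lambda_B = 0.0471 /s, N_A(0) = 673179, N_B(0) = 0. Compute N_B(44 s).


N_B(t) = lambda_A * N_A0 / (lambda_B - lambda_A) * [exp(-lambda_A*t) - exp(-lambda_B*t)]
exp(-0.439*44) = 4.084772e-09; exp(-0.0471*44) = 0.1258833
N_B = 0.439 * 673179 / (0.0471 - 0.439) * (4.084772e-09 - 0.1258833)
N_B = 94927

94927


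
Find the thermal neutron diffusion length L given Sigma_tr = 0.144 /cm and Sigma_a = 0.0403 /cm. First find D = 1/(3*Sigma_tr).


D = 1 / (3 * Sigma_tr) = 1 / (3 * 0.144) = 2.314815 cm
L = sqrt(D / Sigma_a)
L = sqrt(2.314815 / 0.0403)
L = 7.5789 cm

7.5789


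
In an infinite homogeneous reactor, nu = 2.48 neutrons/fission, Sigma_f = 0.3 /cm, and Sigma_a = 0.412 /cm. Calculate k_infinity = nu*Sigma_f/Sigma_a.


k_inf = nu * Sigma_f / Sigma_a
k_inf = 2.48 * 0.3 / 0.412
k_inf = 1.8058

1.8058


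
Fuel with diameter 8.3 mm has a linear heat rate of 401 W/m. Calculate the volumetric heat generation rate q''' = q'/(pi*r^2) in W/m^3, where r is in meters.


r = D / 2 / 1000 = 8.3 / 2 / 1000 = 0.00415 m
q''' = q' / (pi * r^2)
q''' = 401 / (pi * 0.00415^2)
q''' = 7.4114e+06 W/m^3

7.4114e+06


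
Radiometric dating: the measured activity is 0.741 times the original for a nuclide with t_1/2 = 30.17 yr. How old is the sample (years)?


lambda = ln(2) / t_half = ln(2) / 30.17 = 0.02297472 /yr
t = -ln(A/A0) / lambda
t = -ln(0.741) / 0.02297472
t = 13.047 yr

13.047


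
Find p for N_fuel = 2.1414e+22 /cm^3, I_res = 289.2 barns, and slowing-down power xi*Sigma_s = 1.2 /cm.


p = exp(-N * I * 1e-24 / (xi*Sigma_s))
p = exp(-2.1414e+22 * 289.2 * 1e-24 / 1.2)
p = 0.0057373

0.0057373


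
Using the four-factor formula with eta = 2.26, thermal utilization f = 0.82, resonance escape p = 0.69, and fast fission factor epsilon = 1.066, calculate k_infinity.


k_inf = eta * f * p * epsilon
k_inf = 2.26 * 0.82 * 0.69 * 1.066
k_inf = 1.3631

1.3631


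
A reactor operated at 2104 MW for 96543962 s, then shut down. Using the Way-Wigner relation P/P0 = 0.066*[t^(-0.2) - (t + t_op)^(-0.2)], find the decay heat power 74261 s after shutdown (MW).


P/P0 = 0.066 * [t^(-0.2) - (t + t_op)^(-0.2)]
P/P0 = 0.066 * [74261^(-0.2) - (74261 + 96543962)^(-0.2)]
P/P0 = 0.066 * [0.1061324 - 0.02529229] = 0.005335447
P = 2104 * 0.005335447 = 11.226 MW

11.226


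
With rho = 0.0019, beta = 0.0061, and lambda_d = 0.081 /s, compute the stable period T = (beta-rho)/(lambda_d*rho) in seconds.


T = (beta - rho) / (lambda_d * rho)
T = (0.0061 - 0.0019) / (0.081 * 0.0019)
T = 27.290 s

27.290


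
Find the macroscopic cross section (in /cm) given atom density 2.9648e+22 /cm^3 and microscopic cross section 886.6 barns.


Sigma = N * sigma_barns * 1e-24
Sigma = 2.9648e+22 * 886.6 * 1e-24
Sigma = 26.286 /cm

26.286


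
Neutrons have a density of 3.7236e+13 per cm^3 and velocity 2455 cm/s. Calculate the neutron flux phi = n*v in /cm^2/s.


phi = n * v
phi = 3.7236e+13 * 2455
phi = 9.1414e+16 /cm^2/s

9.1414e+16


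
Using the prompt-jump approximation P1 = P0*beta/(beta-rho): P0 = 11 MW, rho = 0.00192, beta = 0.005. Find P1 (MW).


P1/P0 = beta / (beta - rho)
P1/P0 = 0.005 / (0.005 - 0.00192) = 1.623377
P1 = 11 * 1.623377 = 17.857 MW

17.857


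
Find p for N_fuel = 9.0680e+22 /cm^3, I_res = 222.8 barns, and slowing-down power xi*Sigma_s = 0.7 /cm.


p = exp(-N * I * 1e-24 / (xi*Sigma_s))
p = exp(-9.0680e+22 * 222.8 * 1e-24 / 0.7)
p = 2.9196e-13

2.9196e-13


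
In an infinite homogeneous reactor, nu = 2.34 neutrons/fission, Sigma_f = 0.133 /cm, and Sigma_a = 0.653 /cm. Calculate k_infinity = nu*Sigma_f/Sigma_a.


k_inf = nu * Sigma_f / Sigma_a
k_inf = 2.34 * 0.133 / 0.653
k_inf = 0.47660

0.47660


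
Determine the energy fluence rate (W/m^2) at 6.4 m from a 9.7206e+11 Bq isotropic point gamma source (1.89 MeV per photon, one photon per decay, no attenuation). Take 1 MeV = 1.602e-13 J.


psi = A * E * 1.602e-13 / (4*pi*r^2)
psi = 9.7206e+11 * 1.89 * 1.602e-13 / (4*pi*6.4^2)
psi = 5.7180e-04 W/m^2

5.7180e-04


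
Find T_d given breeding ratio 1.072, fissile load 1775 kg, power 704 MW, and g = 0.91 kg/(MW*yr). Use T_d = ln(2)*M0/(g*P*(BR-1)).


Breeding gain G = BR - 1 = 1.072 - 1 = 0.072
Fissile production rate = g * P * G = 0.91 * 704 * 0.072 = 46.12608 kg/yr
T_d = ln(2) * M0 / (g * P * G)
T_d = ln(2) * 1775 / 46.12608 = 26.673 yr

26.673


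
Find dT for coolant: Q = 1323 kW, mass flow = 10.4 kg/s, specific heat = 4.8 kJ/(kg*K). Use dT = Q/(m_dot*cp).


dT = Q / (m_dot * cp)
dT = 1323 / (10.4 * 4.8)
dT = 26.502 C

26.502


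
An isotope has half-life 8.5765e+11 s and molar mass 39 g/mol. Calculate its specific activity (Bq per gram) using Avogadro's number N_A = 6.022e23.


lambda = ln(2) / t_half = ln(2) / 8.5765e+11 = 8.081935e-13 /s
SA = lambda * N_A / M
SA = 8.081935e-13 * 6.022e23 / 39
SA = 1.2479e+10 Bq/g

1.2479e+10


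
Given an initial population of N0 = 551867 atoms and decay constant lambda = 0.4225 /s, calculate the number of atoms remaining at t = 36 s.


N = N0 * exp(-lambda * t)
N = 551867 * exp(-0.4225 * 36)
N = 0.13684

0.13684


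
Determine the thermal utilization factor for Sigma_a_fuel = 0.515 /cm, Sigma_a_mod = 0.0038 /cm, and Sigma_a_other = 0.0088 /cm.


f = Sigma_a_fuel / (Sigma_a_fuel + Sigma_a_mod + Sigma_a_other)
f = 0.515 / (0.515 + 0.0038 + 0.0088)
f = 0.97612

0.97612


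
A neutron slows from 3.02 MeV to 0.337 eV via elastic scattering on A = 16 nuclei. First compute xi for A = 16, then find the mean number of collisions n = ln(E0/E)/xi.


xi = 1 + (A-1)^2/(2A)*ln((A-1)/(A+1)) = 0.1199467 (for A = 16)
n = ln(E0/E) / xi
n = ln(3.02e6 / 0.337) / 0.1199467
n = ln(8.961424e+06) / 0.1199467 = 133.46

133.46


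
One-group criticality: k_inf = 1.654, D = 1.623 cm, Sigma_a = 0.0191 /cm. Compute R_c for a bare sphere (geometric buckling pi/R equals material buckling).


L^2 = D / Sigma_a = 1.623 / 0.0191 = 84.97382 cm^2
B_m^2 = (k_inf - 1) / L^2 = (1.654 - 1) / 84.97382 = 0.007696488 /cm^2
For a bare sphere: B_g = pi/R, so R_c = pi / sqrt(B_m^2)
R_c = pi / sqrt(0.007696488) = 35.810 cm

35.810


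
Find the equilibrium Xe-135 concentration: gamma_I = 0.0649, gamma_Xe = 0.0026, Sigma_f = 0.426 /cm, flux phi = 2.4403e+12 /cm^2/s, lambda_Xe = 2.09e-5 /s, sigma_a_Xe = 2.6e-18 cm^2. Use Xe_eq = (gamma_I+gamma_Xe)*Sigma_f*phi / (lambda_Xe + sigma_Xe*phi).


Xe_eq = (gamma_I + gamma_Xe) * Sigma_f * phi / (lambda_Xe + sigma_Xe * phi)
Numerator = (0.0649 + 0.0026) * 0.426 * 2.4403e+12 = 7.017083e+10
Denominator = 2.09e-5 + 2.6e-18 * 2.4403e+12 = 2.724478e-05
Xe_eq = 7.017083e+10 / 2.724478e-05 = 2.5756e+15 /cm^3

2.5756e+15


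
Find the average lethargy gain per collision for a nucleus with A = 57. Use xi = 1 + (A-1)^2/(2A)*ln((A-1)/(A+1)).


xi = 1 + (A-1)^2/(2A) * ln((A-1)/(A+1))
xi = 1 + (57-1)^2/(2*57) * ln((57-1)/(57 +1))
xi = 0.034681

0.034681


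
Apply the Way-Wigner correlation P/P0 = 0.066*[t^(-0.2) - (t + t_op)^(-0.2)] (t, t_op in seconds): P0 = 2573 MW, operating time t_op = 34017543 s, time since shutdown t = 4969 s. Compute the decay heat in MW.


P/P0 = 0.066 * [t^(-0.2) - (t + t_op)^(-0.2)]
P/P0 = 0.066 * [4969^(-0.2) - (4969 + 34017543)^(-0.2)]
P/P0 = 0.066 * [0.1822830 - 0.03116354] = 0.009973884
P = 2573 * 0.009973884 = 25.663 MW

25.663


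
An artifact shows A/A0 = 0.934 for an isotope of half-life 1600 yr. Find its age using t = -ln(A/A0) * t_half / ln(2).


lambda = ln(2) / t_half = ln(2) / 1600 = 4.332170e-04 /yr
t = -ln(A/A0) / lambda
t = -ln(0.934) / 4.332170e-04
t = 157.61 yr

157.61


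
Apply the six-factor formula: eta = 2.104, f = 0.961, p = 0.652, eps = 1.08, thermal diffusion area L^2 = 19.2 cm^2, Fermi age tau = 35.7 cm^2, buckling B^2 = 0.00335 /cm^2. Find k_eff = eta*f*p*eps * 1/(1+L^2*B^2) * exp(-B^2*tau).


k_inf = eta*f*p*eps = 2.104*0.961*0.652*1.08 = 1.423772
P_TNL = 1/(1 + L^2*B^2) = 1/(1 + 19.2*0.00335) = 0.9395670
P_FNL = exp(-B^2*tau) = exp(-0.00335*35.7) = 0.8872797
k_eff = k_inf * P_TNL * P_FNL = 1.423772 * 0.9395670 * 0.8872797
k_eff = 1.1869

1.1869


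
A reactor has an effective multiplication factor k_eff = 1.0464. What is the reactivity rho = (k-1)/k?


rho = (k_eff - 1) / k_eff
rho = (1.0464 - 1) / 1.0464
rho = 0.044343

0.044343


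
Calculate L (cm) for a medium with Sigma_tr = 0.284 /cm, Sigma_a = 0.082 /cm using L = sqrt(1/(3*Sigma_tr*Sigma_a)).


D = 1 / (3 * Sigma_tr) = 1 / (3 * 0.284) = 1.173709 cm
L = sqrt(D / Sigma_a)
L = sqrt(1.173709 / 0.082)
L = 3.7833 cm

3.7833


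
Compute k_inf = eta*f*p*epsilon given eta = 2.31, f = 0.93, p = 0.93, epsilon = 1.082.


k_inf = eta * f * p * epsilon
k_inf = 2.31 * 0.93 * 0.93 * 1.082
k_inf = 2.1617

2.1617


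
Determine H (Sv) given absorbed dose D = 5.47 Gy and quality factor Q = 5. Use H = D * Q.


H = D * Q
H = 5.47 * 5
H = 27.350 Sv

27.350


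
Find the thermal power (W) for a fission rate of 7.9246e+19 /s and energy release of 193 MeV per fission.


P = fission_rate * E_MeV * 1.602e-13
P = 7.9246e+19 * 193 * 1.602e-13
P = 2.4502e+09 W

2.4502e+09


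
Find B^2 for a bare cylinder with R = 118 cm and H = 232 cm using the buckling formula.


B^2 = (2.405/R)^2 + (pi/H)^2
B^2 = (2.405/118)^2 + (pi/232)^2
B^2 = 5.9877e-04 /cm^2

5.9877e-04


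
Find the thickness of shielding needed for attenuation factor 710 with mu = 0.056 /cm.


x = ln(factor) / mu
x = ln(710) / 0.056
x = 117.24 cm

117.24


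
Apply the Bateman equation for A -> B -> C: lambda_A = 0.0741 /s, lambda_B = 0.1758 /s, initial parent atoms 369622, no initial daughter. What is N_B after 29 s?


N_B(t) = lambda_A * N_A0 / (lambda_B - lambda_A) * [exp(-lambda_A*t) - exp(-lambda_B*t)]
exp(-0.0741*29) = 0.1166124; exp(-0.1758*29) = 0.006107731
N_B = 0.0741 * 369622 / (0.1758 - 0.0741) * (0.1166124 - 0.006107731)
N_B = 29760

29760


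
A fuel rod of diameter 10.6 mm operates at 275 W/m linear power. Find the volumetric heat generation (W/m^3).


r = D / 2 / 1000 = 10.6 / 2 / 1000 = 0.0053 m
q''' = q' / (pi * r^2)
q''' = 275 / (pi * 0.0053^2)
q''' = 3.1162e+06 W/m^3

3.1162e+06


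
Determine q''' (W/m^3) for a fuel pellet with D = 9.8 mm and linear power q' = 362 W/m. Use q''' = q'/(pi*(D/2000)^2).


r = D / 2 / 1000 = 9.8 / 2 / 1000 = 0.0049 m
q''' = q' / (pi * r^2)
q''' = 362 / (pi * 0.0049^2)
q''' = 4.7992e+06 W/m^3

4.7992e+06


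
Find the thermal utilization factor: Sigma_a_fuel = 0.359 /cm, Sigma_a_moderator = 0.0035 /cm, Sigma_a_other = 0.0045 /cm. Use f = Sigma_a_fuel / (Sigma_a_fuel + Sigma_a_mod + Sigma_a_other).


f = Sigma_a_fuel / (Sigma_a_fuel + Sigma_a_mod + Sigma_a_other)
f = 0.359 / (0.359 + 0.0035 + 0.0045)
f = 0.97820

0.97820


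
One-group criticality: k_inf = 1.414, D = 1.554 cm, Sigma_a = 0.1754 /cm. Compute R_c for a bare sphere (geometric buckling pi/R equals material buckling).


L^2 = D / Sigma_a = 1.554 / 0.1754 = 8.859749 cm^2
B_m^2 = (k_inf - 1) / L^2 = (1.414 - 1) / 8.859749 = 0.04672819 /cm^2
For a bare sphere: B_g = pi/R, so R_c = pi / sqrt(B_m^2)
R_c = pi / sqrt(0.04672819) = 14.533 cm

14.533


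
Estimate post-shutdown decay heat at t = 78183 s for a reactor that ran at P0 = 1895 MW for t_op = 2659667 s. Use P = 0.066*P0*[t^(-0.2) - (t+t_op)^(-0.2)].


P/P0 = 0.066 * [t^(-0.2) - (t + t_op)^(-0.2)]
P/P0 = 0.066 * [78183^(-0.2) - (78183 + 2659667)^(-0.2)]
P/P0 = 0.066 * [0.1050455 - 0.05158436] = 0.003528435
P = 1895 * 0.003528435 = 6.6864 MW

6.6864


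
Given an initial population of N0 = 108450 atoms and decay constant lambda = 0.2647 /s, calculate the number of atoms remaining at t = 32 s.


N = N0 * exp(-lambda * t)
N = 108450 * exp(-0.2647 * 32)
N = 22.729

22.729


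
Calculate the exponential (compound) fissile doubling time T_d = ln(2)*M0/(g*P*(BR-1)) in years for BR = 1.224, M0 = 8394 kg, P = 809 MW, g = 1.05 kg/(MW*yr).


Breeding gain G = BR - 1 = 1.224 - 1 = 0.224
Fissile production rate = g * P * G = 1.05 * 809 * 0.224 = 190.2768 kg/yr
T_d = ln(2) * M0 / (g * P * G)
T_d = ln(2) * 8394 / 190.2768 = 30.578 yr

30.578


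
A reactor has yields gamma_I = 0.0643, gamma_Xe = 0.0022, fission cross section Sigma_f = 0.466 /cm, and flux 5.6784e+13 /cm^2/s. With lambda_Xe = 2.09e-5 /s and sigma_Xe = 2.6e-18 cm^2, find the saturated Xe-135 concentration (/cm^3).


Xe_eq = (gamma_I + gamma_Xe) * Sigma_f * phi / (lambda_Xe + sigma_Xe * phi)
Numerator = (0.0643 + 0.0022) * 0.466 * 5.6784e+13 = 1.759679e+12
Denominator = 2.09e-5 + 2.6e-18 * 5.6784e+13 = 1.685384e-04
Xe_eq = 1.759679e+12 / 1.685384e-04 = 1.0441e+16 /cm^3

1.0441e+16


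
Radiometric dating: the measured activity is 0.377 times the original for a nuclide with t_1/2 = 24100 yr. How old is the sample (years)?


lambda = ln(2) / t_half = ln(2) / 24100 = 2.876129e-05 /yr
t = -ln(A/A0) / lambda
t = -ln(0.377) / 2.876129e-05
t = 33917 yr

33917


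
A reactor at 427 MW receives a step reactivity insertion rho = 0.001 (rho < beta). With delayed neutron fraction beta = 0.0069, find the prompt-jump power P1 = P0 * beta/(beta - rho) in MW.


P1/P0 = beta / (beta - rho)
P1/P0 = 0.0069 / (0.0069 - 0.001) = 1.169492
P1 = 427 * 1.169492 = 499.37 MW

499.37


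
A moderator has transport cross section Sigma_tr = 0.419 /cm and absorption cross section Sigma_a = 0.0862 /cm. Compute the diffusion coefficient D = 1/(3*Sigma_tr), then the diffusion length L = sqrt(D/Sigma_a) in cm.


D = 1 / (3 * Sigma_tr) = 1 / (3 * 0.419) = 0.7955449 cm
L = sqrt(D / Sigma_a)
L = sqrt(0.7955449 / 0.0862)
L = 3.0379 cm

3.0379


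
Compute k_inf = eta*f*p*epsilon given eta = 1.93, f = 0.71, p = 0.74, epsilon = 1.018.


k_inf = eta * f * p * epsilon
k_inf = 1.93 * 0.71 * 0.74 * 1.018
k_inf = 1.0323

1.0323


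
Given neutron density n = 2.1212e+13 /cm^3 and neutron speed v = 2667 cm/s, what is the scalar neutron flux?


phi = n * v
phi = 2.1212e+13 * 2667
phi = 5.6572e+16 /cm^2/s

5.6572e+16


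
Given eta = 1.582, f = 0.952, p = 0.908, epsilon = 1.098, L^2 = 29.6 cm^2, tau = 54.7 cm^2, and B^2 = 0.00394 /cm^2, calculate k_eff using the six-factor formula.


k_inf = eta*f*p*eps = 1.582*0.952*0.908*1.098 = 1.501522
P_TNL = 1/(1 + L^2*B^2) = 1/(1 + 29.6*0.00394) = 0.8955566
P_FNL = exp(-B^2*tau) = exp(-0.00394*54.7) = 0.8061238
k_eff = k_inf * P_TNL * P_FNL = 1.501522 * 0.8955566 * 0.8061238
k_eff = 1.0840

1.0840


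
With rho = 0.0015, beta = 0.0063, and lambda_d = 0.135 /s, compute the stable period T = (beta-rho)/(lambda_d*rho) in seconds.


T = (beta - rho) / (lambda_d * rho)
T = (0.0063 - 0.0015) / (0.135 * 0.0015)
T = 23.704 s

23.704


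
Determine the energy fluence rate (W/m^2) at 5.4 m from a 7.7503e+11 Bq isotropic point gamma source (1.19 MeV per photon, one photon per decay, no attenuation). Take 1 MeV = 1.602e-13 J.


psi = A * E * 1.602e-13 / (4*pi*r^2)
psi = 7.7503e+11 * 1.19 * 1.602e-13 / (4*pi*5.4^2)
psi = 4.0321e-04 W/m^2

4.0321e-04


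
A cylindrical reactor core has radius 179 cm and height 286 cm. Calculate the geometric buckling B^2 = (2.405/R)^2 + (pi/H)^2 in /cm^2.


B^2 = (2.405/R)^2 + (pi/H)^2
B^2 = (2.405/179)^2 + (pi/286)^2
B^2 = 3.0118e-04 /cm^2

3.0118e-04


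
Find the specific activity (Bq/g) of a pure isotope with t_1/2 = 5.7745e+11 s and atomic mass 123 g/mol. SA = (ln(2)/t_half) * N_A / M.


lambda = ln(2) / t_half = ln(2) / 5.7745e+11 = 1.200359e-12 /s
SA = lambda * N_A / M
SA = 1.200359e-12 * 6.022e23 / 123
SA = 5.8769e+09 Bq/g

5.8769e+09


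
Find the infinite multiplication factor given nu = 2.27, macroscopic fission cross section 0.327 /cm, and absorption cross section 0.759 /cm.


k_inf = nu * Sigma_f / Sigma_a
k_inf = 2.27 * 0.327 / 0.759
k_inf = 0.97798

0.97798


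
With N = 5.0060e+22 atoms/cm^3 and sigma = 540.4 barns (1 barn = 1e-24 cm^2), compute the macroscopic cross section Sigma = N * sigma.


Sigma = N * sigma_barns * 1e-24
Sigma = 5.0060e+22 * 540.4 * 1e-24
Sigma = 27.052 /cm

27.052


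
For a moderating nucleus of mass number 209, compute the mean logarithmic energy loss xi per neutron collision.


xi = 1 + (A-1)^2/(2A) * ln((A-1)/(A+1))
xi = 1 + (209-1)^2/(2*209) * ln((209-1)/(209 +1))
xi = 0.0095389

0.0095389


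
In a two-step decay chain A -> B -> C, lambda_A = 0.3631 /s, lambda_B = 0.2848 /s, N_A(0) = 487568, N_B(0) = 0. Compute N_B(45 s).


N_B(t) = lambda_A * N_A0 / (lambda_B - lambda_A) * [exp(-lambda_A*t) - exp(-lambda_B*t)]
exp(-0.3631*45) = 8.013926e-08; exp(-0.2848*45) = 2.716952e-06
N_B = 0.3631 * 487568 / (0.2848 - 0.3631) * (8.013926e-08 - 2.716952e-06)
N_B = 5.9618

5.9618


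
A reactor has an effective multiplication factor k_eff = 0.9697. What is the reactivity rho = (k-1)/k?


rho = (k_eff - 1) / k_eff
rho = (0.9697 - 1) / 0.9697
rho = -0.031247

-0.031247


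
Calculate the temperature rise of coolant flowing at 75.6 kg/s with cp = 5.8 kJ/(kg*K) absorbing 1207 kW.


dT = Q / (m_dot * cp)
dT = 1207 / (75.6 * 5.8)
dT = 2.7527 C

2.7527


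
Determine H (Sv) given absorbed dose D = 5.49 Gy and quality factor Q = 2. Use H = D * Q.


H = D * Q
H = 5.49 * 2
H = 10.980 Sv

10.980


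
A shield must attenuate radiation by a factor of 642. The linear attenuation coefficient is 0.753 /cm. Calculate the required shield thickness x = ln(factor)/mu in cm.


x = ln(factor) / mu
x = ln(642) / 0.753
x = 8.5851 cm

8.5851


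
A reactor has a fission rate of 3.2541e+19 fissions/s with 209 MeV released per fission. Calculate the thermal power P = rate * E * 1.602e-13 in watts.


P = fission_rate * E_MeV * 1.602e-13
P = 3.2541e+19 * 209 * 1.602e-13
P = 1.0895e+09 W

1.0895e+09


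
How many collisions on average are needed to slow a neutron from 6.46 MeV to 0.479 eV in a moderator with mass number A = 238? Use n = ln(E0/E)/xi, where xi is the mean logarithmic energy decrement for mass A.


xi = 1 + (A-1)^2/(2A)*ln((A-1)/(A+1)) = 0.008379872 (for A = 238)
n = ln(E0/E) / xi
n = ln(6.46e6 / 0.479) / 0.008379872
n = ln(1.348643e+07) / 0.008379872 = 1959.1

1959.1


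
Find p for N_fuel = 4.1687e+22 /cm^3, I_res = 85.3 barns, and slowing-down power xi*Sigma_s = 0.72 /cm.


p = exp(-N * I * 1e-24 / (xi*Sigma_s))
p = exp(-4.1687e+22 * 85.3 * 1e-24 / 0.72)
p = 0.0071635

0.0071635


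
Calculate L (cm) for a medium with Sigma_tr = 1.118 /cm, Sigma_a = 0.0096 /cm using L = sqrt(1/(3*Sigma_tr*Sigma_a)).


D = 1 / (3 * Sigma_tr) = 1 / (3 * 1.118) = 0.2981515 cm
L = sqrt(D / Sigma_a)
L = sqrt(0.2981515 / 0.0096)
L = 5.5729 cm

5.5729


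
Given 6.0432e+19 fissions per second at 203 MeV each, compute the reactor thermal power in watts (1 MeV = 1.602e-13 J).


P = fission_rate * E_MeV * 1.602e-13
P = 6.0432e+19 * 203 * 1.602e-13
P = 1.9653e+09 W

1.9653e+09


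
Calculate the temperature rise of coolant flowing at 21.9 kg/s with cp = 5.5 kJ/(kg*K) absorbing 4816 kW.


dT = Q / (m_dot * cp)
dT = 4816 / (21.9 * 5.5)
dT = 39.983 C

39.983


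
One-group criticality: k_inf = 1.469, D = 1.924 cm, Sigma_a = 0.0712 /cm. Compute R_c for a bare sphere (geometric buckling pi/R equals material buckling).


L^2 = D / Sigma_a = 1.924 / 0.0712 = 27.02247 cm^2
B_m^2 = (k_inf - 1) / L^2 = (1.469 - 1) / 27.02247 = 0.01735593 /cm^2
For a bare sphere: B_g = pi/R, so R_c = pi / sqrt(B_m^2)
R_c = pi / sqrt(0.01735593) = 23.847 cm

23.847


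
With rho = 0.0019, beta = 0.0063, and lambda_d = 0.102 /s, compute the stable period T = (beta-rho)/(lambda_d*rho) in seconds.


T = (beta - rho) / (lambda_d * rho)
T = (0.0063 - 0.0019) / (0.102 * 0.0019)
T = 22.704 s

22.704


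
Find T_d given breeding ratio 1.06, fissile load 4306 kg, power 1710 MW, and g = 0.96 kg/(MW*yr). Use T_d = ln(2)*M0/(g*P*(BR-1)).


Breeding gain G = BR - 1 = 1.06 - 1 = 0.06
Fissile production rate = g * P * G = 0.96 * 1710 * 0.06 = 98.496 kg/yr
T_d = ln(2) * M0 / (g * P * G)
T_d = ln(2) * 4306 / 98.496 = 30.303 yr

30.303


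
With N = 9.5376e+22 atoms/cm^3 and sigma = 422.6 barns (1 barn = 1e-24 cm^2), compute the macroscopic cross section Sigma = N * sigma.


Sigma = N * sigma_barns * 1e-24
Sigma = 9.5376e+22 * 422.6 * 1e-24
Sigma = 40.306 /cm

40.306


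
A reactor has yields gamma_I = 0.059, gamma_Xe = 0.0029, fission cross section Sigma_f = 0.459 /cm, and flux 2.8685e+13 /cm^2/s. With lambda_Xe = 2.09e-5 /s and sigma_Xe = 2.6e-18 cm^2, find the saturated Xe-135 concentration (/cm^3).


Xe_eq = (gamma_I + gamma_Xe) * Sigma_f * phi / (lambda_Xe + sigma_Xe * phi)
Numerator = (0.059 + 0.0029) * 0.459 * 2.8685e+13 = 8.150011e+11
Denominator = 2.09e-5 + 2.6e-18 * 2.8685e+13 = 9.548100e-05
Xe_eq = 8.150011e+11 / 9.548100e-05 = 8.5357e+15 /cm^3

8.5357e+15


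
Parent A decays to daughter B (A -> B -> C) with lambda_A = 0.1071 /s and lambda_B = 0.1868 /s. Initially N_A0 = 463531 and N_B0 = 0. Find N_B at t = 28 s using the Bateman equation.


N_B(t) = lambda_A * N_A0 / (lambda_B - lambda_A) * [exp(-lambda_A*t) - exp(-lambda_B*t)]
exp(-0.1071*28) = 0.04984685; exp(-0.1868*28) = 0.005351384
N_B = 0.1071 * 463531 / (0.1868 - 0.1071) * (0.04984685 - 0.005351384)
N_B = 27716

27716


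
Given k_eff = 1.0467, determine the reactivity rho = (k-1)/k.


rho = (k_eff - 1) / k_eff
rho = (1.0467 - 1) / 1.0467
rho = 0.044616

0.044616


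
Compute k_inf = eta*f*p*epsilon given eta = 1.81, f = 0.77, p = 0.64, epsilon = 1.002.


k_inf = eta * f * p * epsilon
k_inf = 1.81 * 0.77 * 0.64 * 1.002
k_inf = 0.89375

0.89375


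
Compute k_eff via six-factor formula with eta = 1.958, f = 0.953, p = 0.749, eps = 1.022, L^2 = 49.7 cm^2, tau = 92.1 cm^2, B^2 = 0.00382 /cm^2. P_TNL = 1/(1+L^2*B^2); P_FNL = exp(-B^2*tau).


k_inf = eta*f*p*eps = 1.958*0.953*0.749*1.022 = 1.428362
P_TNL = 1/(1 + L^2*B^2) = 1/(1 + 49.7*0.00382) = 0.8404392
P_FNL = exp(-B^2*tau) = exp(-0.00382*92.1) = 0.7034053
k_eff = k_inf * P_TNL * P_FNL = 1.428362 * 0.8404392 * 0.7034053
k_eff = 0.84440

0.84440


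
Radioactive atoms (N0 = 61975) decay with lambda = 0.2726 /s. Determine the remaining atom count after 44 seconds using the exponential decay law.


N = N0 * exp(-lambda * t)
N = 61975 * exp(-0.2726 * 44)
N = 0.38293

0.38293


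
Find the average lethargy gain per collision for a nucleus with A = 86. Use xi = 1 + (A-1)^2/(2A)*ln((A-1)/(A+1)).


xi = 1 + (A-1)^2/(2A) * ln((A-1)/(A+1))
xi = 1 + (86-1)^2/(2*86) * ln((86-1)/(86 +1))
xi = 0.023077

0.023077


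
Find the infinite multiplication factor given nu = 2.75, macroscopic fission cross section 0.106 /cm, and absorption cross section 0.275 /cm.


k_inf = nu * Sigma_f / Sigma_a
k_inf = 2.75 * 0.106 / 0.275
k_inf = 1.0600

1.0600


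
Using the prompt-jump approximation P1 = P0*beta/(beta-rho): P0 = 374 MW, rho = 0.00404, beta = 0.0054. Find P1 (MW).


P1/P0 = beta / (beta - rho)
P1/P0 = 0.0054 / (0.0054 - 0.00404) = 3.970588
P1 = 374 * 3.970588 = 1485.0 MW

1485.0


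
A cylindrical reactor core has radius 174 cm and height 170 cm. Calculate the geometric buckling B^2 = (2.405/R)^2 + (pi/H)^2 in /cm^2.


B^2 = (2.405/R)^2 + (pi/H)^2
B^2 = (2.405/174)^2 + (pi/170)^2
B^2 = 5.3255e-04 /cm^2

5.3255e-04


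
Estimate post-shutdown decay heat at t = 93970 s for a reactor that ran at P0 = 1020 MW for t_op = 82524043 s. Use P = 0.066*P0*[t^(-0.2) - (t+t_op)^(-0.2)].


P/P0 = 0.066 * [t^(-0.2) - (t + t_op)^(-0.2)]
P/P0 = 0.066 * [93970^(-0.2) - (93970 + 82524043)^(-0.2)]
P/P0 = 0.066 * [0.1012517 - 0.02609667] = 0.004960232
P = 1020 * 0.004960232 = 5.0594 MW

5.0594


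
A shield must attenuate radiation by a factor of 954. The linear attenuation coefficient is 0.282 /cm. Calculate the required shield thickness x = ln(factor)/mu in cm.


x = ln(factor) / mu
x = ln(954) / 0.282
x = 24.329 cm

24.329


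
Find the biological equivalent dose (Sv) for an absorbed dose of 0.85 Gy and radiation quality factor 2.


H = D * Q
H = 0.85 * 2
H = 1.7000 Sv

1.7000


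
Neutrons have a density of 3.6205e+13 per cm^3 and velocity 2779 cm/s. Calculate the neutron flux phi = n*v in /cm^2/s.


phi = n * v
phi = 3.6205e+13 * 2779
phi = 1.0061e+17 /cm^2/s

1.0061e+17


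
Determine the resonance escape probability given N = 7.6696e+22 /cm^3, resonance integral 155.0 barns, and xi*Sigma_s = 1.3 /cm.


p = exp(-N * I * 1e-24 / (xi*Sigma_s))
p = exp(-7.6696e+22 * 155.0 * 1e-24 / 1.3)
p = 1.0680e-04

1.0680e-04


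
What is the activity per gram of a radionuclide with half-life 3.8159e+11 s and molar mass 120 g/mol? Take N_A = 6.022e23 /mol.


lambda = ln(2) / t_half = ln(2) / 3.8159e+11 = 1.816471e-12 /s
SA = lambda * N_A / M
SA = 1.816471e-12 * 6.022e23 / 120
SA = 9.1157e+09 Bq/g

9.1157e+09


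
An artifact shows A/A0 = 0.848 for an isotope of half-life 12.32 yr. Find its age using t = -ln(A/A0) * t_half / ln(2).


lambda = ln(2) / t_half = ln(2) / 12.32 = 0.05626195 /yr
t = -ln(A/A0) / lambda
t = -ln(0.848) / 0.05626195
t = 2.9305 yr

2.9305


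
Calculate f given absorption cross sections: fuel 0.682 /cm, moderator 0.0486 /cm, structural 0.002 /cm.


f = Sigma_a_fuel / (Sigma_a_fuel + Sigma_a_mod + Sigma_a_other)
f = 0.682 / (0.682 + 0.0486 + 0.002)
f = 0.93093

0.93093


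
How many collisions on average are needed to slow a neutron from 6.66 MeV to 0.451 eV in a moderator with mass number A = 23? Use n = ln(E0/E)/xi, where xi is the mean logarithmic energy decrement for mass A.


xi = 1 + (A-1)^2/(2A)*ln((A-1)/(A+1)) = 0.08448899 (for A = 23)
n = ln(E0/E) / xi
n = ln(6.66e6 / 0.451) / 0.08448899
n = ln(1.476718e+07) / 0.08448899 = 195.39

195.39
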